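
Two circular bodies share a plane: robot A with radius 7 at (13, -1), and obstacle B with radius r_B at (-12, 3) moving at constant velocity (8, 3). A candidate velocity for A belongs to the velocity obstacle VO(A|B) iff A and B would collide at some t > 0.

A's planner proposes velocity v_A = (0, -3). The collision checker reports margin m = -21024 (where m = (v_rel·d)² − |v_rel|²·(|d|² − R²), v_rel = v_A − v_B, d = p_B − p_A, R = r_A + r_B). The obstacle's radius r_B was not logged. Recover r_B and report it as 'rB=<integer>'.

m = -21024
d = (-25, 4);  v_rel = (-8, -6),  |v_rel|² = 100
v_rel×d = (-8)·(4) − (-6)·(-25) = -182
since m = R²·100 − (-182)²:  R² = (33124 + -21024) / 100 = 121
R = √121 = 11  ⇒  r_B = 11 − 7 = 4

rB=4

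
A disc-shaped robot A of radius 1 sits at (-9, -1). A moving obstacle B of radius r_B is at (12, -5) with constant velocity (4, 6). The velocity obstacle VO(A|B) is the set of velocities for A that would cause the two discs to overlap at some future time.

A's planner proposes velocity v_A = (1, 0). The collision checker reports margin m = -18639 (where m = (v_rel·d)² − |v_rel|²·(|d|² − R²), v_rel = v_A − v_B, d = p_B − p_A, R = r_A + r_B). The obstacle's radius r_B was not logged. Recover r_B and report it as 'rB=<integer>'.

m = -18639
d = (21, -4);  v_rel = (-3, -6),  |v_rel|² = 45
v_rel×d = (-3)·(-4) − (-6)·(21) = 138
since m = R²·45 − 138²:  R² = (19044 + -18639) / 45 = 9
R = √9 = 3  ⇒  r_B = 3 − 1 = 2

rB=2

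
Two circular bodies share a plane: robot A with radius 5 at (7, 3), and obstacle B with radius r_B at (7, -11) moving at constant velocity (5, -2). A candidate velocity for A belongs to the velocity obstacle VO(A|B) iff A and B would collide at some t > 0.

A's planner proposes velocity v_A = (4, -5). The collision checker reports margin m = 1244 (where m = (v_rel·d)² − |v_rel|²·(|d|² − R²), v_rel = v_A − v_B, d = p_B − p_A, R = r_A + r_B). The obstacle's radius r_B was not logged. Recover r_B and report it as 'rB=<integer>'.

m = 1244
d = (0, -14);  v_rel = (-1, -3),  |v_rel|² = 10
v_rel×d = (-1)·(-14) − (-3)·(0) = 14
since m = R²·10 − 14²:  R² = (196 + 1244) / 10 = 144
R = √144 = 12  ⇒  r_B = 12 − 5 = 7

rB=7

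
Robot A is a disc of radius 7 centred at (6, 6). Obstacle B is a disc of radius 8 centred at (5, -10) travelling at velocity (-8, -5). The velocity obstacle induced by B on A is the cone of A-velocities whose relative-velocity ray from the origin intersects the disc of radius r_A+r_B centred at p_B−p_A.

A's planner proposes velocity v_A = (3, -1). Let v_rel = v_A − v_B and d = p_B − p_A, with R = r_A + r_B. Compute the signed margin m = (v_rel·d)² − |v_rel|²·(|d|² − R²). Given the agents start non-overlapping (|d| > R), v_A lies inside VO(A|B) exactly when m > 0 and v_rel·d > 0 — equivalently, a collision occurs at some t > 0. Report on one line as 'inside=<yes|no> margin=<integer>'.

d = (-1, -16),  |d|² = 257;  R = 7+8 = 15,  c = 257−15² = 32
v_rel = (11, 4),  |v_rel|² = 137;  v_rel·d = (11)·(-1) + (4)·(-16) = -75
137·t² + 150·t + 32 = 0  ⇒  m = (-75)² − 137·32 = 1241
m = 1241 > 0,  v_rel·d = -75 < 0  ⇒  outside

inside=no margin=1241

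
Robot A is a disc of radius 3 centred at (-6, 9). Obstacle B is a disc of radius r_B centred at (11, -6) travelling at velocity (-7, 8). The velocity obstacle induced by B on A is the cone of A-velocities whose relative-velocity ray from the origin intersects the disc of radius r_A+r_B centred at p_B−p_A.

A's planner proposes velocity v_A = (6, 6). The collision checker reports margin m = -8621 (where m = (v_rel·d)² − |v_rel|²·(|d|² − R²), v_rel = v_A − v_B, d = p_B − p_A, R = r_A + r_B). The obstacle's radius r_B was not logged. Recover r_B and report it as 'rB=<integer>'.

m = -8621
d = (17, -15);  v_rel = (13, -2),  |v_rel|² = 173
v_rel×d = (13)·(-15) − (-2)·(17) = -161
since m = R²·173 − (-161)²:  R² = (25921 + -8621) / 173 = 100
R = √100 = 10  ⇒  r_B = 10 − 3 = 7

rB=7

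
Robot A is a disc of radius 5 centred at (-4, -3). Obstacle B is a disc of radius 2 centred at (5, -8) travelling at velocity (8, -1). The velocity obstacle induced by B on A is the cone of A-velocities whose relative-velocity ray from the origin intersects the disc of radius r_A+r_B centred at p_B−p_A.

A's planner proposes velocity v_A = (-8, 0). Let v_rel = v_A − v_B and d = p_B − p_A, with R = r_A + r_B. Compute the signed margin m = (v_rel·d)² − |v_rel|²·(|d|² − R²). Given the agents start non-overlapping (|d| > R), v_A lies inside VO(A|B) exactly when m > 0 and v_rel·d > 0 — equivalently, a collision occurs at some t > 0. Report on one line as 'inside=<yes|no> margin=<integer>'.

d = (9, -5),  |d|² = 106;  R = 5+2 = 7,  c = 106−7² = 57
v_rel = (-16, 1),  |v_rel|² = 257;  v_rel·d = (-16)·(9) + (1)·(-5) = -149
257·t² + 298·t + 57 = 0  ⇒  m = (-149)² − 257·57 = 7552
m = 7552 > 0,  v_rel·d = -149 < 0  ⇒  outside

inside=no margin=7552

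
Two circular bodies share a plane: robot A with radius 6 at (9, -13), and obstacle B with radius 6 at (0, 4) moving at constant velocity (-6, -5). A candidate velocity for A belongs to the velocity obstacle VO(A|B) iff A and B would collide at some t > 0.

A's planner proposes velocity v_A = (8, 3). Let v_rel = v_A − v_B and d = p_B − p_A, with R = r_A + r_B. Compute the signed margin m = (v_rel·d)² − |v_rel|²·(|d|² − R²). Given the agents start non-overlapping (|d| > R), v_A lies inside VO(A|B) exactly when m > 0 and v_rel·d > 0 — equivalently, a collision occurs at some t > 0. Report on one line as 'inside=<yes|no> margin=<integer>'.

d = (-9, 17),  |d|² = 370;  R = 6+6 = 12,  c = 370−12² = 226
v_rel = (14, 8),  |v_rel|² = 260;  v_rel·d = (14)·(-9) + (8)·(17) = 10
260·t² − 20·t + 226 = 0  ⇒  m = 10² − 260·226 = -58660
m = -58660 < 0,  v_rel·d = 10 > 0  ⇒  outside

inside=no margin=-58660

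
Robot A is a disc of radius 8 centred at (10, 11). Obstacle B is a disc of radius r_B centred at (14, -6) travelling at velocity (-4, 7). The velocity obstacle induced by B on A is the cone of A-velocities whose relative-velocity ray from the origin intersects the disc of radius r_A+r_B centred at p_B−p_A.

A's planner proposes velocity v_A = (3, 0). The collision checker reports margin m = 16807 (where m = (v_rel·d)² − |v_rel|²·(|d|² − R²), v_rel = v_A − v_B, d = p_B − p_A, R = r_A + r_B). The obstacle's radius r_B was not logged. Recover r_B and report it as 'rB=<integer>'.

m = 16807
d = (4, -17);  v_rel = (7, -7),  |v_rel|² = 98
v_rel×d = (7)·(-17) − (-7)·(4) = -91
since m = R²·98 − (-91)²:  R² = (8281 + 16807) / 98 = 256
R = √256 = 16  ⇒  r_B = 16 − 8 = 8

rB=8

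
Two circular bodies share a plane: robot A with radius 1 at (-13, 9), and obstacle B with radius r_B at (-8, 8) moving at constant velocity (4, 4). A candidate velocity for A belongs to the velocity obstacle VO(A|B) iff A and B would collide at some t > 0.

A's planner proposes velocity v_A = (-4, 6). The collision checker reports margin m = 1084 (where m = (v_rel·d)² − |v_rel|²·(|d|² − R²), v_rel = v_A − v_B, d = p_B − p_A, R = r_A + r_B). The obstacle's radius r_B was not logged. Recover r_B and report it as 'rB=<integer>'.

m = 1084
d = (5, -1);  v_rel = (-8, 2),  |v_rel|² = 68
v_rel×d = (-8)·(-1) − (2)·(5) = -2
since m = R²·68 − (-2)²:  R² = (4 + 1084) / 68 = 16
R = √16 = 4  ⇒  r_B = 4 − 1 = 3

rB=3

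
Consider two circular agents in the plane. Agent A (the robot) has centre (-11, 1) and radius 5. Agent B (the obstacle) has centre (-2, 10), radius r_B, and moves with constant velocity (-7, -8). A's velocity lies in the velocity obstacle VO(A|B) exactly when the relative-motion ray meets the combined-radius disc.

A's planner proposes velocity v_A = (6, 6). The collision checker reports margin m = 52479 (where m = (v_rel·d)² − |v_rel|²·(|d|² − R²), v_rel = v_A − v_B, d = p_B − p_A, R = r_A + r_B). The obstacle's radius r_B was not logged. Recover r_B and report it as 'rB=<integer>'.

m = 52479
d = (9, 9);  v_rel = (13, 14),  |v_rel|² = 365
v_rel×d = (13)·(9) − (14)·(9) = -9
since m = R²·365 − (-9)²:  R² = (81 + 52479) / 365 = 144
R = √144 = 12  ⇒  r_B = 12 − 5 = 7

rB=7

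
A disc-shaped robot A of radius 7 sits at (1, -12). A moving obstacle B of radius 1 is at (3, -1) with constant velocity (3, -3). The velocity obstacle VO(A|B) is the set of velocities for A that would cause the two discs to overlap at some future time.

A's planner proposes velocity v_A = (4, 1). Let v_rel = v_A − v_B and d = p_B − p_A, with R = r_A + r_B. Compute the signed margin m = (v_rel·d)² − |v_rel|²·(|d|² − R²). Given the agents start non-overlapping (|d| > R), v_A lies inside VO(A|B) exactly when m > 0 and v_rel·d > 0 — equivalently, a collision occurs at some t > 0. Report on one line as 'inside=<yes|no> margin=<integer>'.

d = (2, 11),  |d|² = 125;  R = 7+1 = 8,  c = 125−8² = 61
v_rel = (1, 4),  |v_rel|² = 17;  v_rel·d = (1)·(2) + (4)·(11) = 46
17·t² − 92·t + 61 = 0  ⇒  m = 46² − 17·61 = 1079
m = 1079 > 0,  v_rel·d = 46 > 0  ⇒  inside

inside=yes margin=1079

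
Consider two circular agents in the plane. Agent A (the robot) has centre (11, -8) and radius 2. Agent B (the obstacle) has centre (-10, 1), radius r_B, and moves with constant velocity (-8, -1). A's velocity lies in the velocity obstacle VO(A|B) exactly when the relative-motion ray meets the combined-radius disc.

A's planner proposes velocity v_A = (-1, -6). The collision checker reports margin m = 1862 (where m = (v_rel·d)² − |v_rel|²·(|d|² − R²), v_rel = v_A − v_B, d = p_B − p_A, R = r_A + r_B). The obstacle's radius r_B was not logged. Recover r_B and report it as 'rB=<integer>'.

m = 1862
d = (-21, 9);  v_rel = (7, -5),  |v_rel|² = 74
v_rel×d = (7)·(9) − (-5)·(-21) = -42
since m = R²·74 − (-42)²:  R² = (1764 + 1862) / 74 = 49
R = √49 = 7  ⇒  r_B = 7 − 2 = 5

rB=5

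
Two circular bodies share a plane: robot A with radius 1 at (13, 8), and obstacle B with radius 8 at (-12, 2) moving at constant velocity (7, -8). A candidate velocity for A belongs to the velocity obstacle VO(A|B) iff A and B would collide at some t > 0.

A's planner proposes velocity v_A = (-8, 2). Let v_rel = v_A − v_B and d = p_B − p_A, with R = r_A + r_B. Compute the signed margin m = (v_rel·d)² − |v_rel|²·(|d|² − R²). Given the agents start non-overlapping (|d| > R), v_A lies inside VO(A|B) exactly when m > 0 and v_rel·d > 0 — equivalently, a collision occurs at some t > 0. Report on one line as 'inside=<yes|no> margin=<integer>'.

d = (-25, -6),  |d|² = 661;  R = 1+8 = 9,  c = 661−9² = 580
v_rel = (-15, 10),  |v_rel|² = 325;  v_rel·d = (-15)·(-25) + (10)·(-6) = 315
325·t² − 630·t + 580 = 0  ⇒  m = 315² − 325·580 = -89275
m = -89275 < 0,  v_rel·d = 315 > 0  ⇒  outside

inside=no margin=-89275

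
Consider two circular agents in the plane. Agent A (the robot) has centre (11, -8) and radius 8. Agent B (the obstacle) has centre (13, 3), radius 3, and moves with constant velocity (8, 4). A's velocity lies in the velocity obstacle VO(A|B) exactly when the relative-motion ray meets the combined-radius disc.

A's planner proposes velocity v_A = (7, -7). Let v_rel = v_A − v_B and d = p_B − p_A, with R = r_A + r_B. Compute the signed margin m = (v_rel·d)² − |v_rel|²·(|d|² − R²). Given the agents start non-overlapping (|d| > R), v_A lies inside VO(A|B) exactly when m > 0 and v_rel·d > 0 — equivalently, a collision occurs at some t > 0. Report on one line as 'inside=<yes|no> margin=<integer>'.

d = (2, 11),  |d|² = 125;  R = 8+3 = 11,  c = 125−11² = 4
v_rel = (-1, -11),  |v_rel|² = 122;  v_rel·d = (-1)·(2) + (-11)·(11) = -123
122·t² + 246·t + 4 = 0  ⇒  m = (-123)² − 122·4 = 14641
m = 14641 > 0,  v_rel·d = -123 < 0  ⇒  outside

inside=no margin=14641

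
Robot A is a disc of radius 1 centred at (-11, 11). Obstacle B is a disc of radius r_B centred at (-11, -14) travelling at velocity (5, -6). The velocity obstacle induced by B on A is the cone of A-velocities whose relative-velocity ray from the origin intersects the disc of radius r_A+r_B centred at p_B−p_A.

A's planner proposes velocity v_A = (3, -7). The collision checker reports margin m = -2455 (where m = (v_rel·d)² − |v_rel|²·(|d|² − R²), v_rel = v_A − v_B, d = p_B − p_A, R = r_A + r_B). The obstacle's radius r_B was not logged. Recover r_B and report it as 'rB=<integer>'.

m = -2455
d = (0, -25);  v_rel = (-2, -1),  |v_rel|² = 5
v_rel×d = (-2)·(-25) − (-1)·(0) = 50
since m = R²·5 − 50²:  R² = (2500 + -2455) / 5 = 9
R = √9 = 3  ⇒  r_B = 3 − 1 = 2

rB=2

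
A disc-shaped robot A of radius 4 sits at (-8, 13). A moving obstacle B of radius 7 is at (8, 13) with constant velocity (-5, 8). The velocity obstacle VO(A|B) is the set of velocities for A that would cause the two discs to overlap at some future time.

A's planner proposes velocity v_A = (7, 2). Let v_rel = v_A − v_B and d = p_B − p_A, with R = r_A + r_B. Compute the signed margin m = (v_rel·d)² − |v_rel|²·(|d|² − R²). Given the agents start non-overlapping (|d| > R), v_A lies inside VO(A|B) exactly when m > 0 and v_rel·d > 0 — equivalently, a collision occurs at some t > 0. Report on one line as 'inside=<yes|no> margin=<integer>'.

d = (16, 0),  |d|² = 256;  R = 4+7 = 11,  c = 256−11² = 135
v_rel = (12, -6),  |v_rel|² = 180;  v_rel·d = (12)·(16) + (-6)·(0) = 192
180·t² − 384·t + 135 = 0  ⇒  m = 192² − 180·135 = 12564
m = 12564 > 0,  v_rel·d = 192 > 0  ⇒  inside

inside=yes margin=12564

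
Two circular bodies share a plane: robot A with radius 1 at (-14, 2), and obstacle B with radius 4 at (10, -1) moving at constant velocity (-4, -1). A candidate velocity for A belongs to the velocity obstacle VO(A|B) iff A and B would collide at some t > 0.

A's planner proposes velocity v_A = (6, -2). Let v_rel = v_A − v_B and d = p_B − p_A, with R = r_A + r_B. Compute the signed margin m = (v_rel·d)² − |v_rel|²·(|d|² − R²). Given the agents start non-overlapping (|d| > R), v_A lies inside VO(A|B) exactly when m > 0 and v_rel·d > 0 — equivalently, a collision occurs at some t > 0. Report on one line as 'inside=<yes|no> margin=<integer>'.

d = (24, -3),  |d|² = 585;  R = 1+4 = 5,  c = 585−5² = 560
v_rel = (10, -1),  |v_rel|² = 101;  v_rel·d = (10)·(24) + (-1)·(-3) = 243
101·t² − 486·t + 560 = 0  ⇒  m = 243² − 101·560 = 2489
m = 2489 > 0,  v_rel·d = 243 > 0  ⇒  inside

inside=yes margin=2489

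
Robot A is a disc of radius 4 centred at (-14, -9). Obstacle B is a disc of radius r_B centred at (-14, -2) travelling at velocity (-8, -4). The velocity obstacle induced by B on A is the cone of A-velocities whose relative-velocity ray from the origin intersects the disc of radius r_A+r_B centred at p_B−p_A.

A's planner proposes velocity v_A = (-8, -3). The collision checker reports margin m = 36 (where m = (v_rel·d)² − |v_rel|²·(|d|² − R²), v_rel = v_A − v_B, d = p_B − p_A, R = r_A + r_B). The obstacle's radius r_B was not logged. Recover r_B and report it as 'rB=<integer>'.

m = 36
d = (0, 7);  v_rel = (0, 1),  |v_rel|² = 1
v_rel×d = (0)·(7) − (1)·(0) = 0
since m = R²·1 − 0²:  R² = (0 + 36) / 1 = 36
R = √36 = 6  ⇒  r_B = 6 − 4 = 2

rB=2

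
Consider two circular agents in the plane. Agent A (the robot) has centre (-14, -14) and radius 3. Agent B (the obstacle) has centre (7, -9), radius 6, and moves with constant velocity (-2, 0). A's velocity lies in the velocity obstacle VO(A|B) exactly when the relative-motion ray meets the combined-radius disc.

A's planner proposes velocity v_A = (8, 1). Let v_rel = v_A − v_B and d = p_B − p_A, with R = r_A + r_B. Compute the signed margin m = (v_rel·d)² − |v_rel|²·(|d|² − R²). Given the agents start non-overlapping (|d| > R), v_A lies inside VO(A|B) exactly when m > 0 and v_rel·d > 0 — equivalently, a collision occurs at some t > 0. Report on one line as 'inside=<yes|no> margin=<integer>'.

d = (21, 5),  |d|² = 466;  R = 3+6 = 9,  c = 466−9² = 385
v_rel = (10, 1),  |v_rel|² = 101;  v_rel·d = (10)·(21) + (1)·(5) = 215
101·t² − 430·t + 385 = 0  ⇒  m = 215² − 101·385 = 7340
m = 7340 > 0,  v_rel·d = 215 > 0  ⇒  inside

inside=yes margin=7340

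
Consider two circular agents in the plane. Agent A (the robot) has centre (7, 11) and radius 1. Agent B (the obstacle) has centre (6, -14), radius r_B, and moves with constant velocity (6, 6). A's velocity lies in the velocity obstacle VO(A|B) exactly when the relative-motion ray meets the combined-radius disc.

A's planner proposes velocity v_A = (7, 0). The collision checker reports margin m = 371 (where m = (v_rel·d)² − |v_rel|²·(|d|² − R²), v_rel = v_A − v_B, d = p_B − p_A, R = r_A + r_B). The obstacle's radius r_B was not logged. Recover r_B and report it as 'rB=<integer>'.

m = 371
d = (-1, -25);  v_rel = (1, -6),  |v_rel|² = 37
v_rel×d = (1)·(-25) − (-6)·(-1) = -31
since m = R²·37 − (-31)²:  R² = (961 + 371) / 37 = 36
R = √36 = 6  ⇒  r_B = 6 − 1 = 5

rB=5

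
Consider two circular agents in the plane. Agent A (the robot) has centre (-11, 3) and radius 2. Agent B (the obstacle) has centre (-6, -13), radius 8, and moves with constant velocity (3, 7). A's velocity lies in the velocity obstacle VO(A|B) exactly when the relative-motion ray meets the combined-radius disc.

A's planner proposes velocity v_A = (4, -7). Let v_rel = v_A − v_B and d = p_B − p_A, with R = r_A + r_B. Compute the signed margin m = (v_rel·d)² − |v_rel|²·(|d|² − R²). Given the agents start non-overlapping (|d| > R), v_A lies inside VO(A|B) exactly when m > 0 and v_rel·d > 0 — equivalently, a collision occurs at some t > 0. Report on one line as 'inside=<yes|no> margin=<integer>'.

d = (5, -16),  |d|² = 281;  R = 2+8 = 10,  c = 281−10² = 181
v_rel = (1, -14),  |v_rel|² = 197;  v_rel·d = (1)·(5) + (-14)·(-16) = 229
197·t² − 458·t + 181 = 0  ⇒  m = 229² − 197·181 = 16784
m = 16784 > 0,  v_rel·d = 229 > 0  ⇒  inside

inside=yes margin=16784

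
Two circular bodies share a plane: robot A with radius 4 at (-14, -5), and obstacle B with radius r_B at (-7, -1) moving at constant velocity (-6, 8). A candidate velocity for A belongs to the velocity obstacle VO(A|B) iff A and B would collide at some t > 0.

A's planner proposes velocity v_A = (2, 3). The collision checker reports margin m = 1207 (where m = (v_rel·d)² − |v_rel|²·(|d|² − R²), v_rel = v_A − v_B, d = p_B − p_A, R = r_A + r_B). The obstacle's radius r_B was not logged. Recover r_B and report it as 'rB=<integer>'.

m = 1207
d = (7, 4);  v_rel = (8, -5),  |v_rel|² = 89
v_rel×d = (8)·(4) − (-5)·(7) = 67
since m = R²·89 − 67²:  R² = (4489 + 1207) / 89 = 64
R = √64 = 8  ⇒  r_B = 8 − 4 = 4

rB=4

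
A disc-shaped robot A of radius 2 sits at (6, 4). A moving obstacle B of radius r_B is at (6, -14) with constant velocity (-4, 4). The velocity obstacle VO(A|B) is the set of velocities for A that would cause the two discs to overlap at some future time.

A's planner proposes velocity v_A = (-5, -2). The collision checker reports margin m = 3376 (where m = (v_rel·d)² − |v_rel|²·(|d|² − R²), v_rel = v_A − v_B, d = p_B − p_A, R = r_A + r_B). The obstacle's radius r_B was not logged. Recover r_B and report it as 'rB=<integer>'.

m = 3376
d = (0, -18);  v_rel = (-1, -6),  |v_rel|² = 37
v_rel×d = (-1)·(-18) − (-6)·(0) = 18
since m = R²·37 − 18²:  R² = (324 + 3376) / 37 = 100
R = √100 = 10  ⇒  r_B = 10 − 2 = 8

rB=8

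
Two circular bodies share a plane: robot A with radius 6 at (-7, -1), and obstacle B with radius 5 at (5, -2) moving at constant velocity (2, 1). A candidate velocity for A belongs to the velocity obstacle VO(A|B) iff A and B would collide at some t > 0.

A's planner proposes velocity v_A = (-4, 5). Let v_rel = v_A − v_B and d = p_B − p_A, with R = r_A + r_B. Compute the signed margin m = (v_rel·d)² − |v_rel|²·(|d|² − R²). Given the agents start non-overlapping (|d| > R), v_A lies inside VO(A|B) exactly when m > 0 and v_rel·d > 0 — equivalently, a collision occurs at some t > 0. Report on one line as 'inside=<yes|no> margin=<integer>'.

d = (12, -1),  |d|² = 145;  R = 6+5 = 11,  c = 145−11² = 24
v_rel = (-6, 4),  |v_rel|² = 52;  v_rel·d = (-6)·(12) + (4)·(-1) = -76
52·t² + 152·t + 24 = 0  ⇒  m = (-76)² − 52·24 = 4528
m = 4528 > 0,  v_rel·d = -76 < 0  ⇒  outside

inside=no margin=4528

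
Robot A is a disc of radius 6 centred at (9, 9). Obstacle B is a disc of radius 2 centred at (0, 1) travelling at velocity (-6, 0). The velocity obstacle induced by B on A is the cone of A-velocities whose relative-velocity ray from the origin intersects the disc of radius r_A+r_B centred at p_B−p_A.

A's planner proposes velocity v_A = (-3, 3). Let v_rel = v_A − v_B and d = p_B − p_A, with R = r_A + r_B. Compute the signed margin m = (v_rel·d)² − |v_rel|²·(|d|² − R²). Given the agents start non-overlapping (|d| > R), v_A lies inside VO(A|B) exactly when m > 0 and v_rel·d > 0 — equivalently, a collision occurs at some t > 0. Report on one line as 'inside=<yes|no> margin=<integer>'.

d = (-9, -8),  |d|² = 145;  R = 6+2 = 8,  c = 145−8² = 81
v_rel = (3, 3),  |v_rel|² = 18;  v_rel·d = (3)·(-9) + (3)·(-8) = -51
18·t² + 102·t + 81 = 0  ⇒  m = (-51)² − 18·81 = 1143
m = 1143 > 0,  v_rel·d = -51 < 0  ⇒  outside

inside=no margin=1143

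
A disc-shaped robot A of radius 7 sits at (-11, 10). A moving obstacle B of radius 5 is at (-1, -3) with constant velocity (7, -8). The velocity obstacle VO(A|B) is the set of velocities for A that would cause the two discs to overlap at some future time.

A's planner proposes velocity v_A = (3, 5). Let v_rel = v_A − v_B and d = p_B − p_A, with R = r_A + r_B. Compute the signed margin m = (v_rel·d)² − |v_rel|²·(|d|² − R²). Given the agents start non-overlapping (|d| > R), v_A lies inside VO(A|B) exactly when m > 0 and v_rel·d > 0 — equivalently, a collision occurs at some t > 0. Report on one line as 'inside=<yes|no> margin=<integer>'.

d = (10, -13),  |d|² = 269;  R = 7+5 = 12,  c = 269−12² = 125
v_rel = (-4, 13),  |v_rel|² = 185;  v_rel·d = (-4)·(10) + (13)·(-13) = -209
185·t² + 418·t + 125 = 0  ⇒  m = (-209)² − 185·125 = 20556
m = 20556 > 0,  v_rel·d = -209 < 0  ⇒  outside

inside=no margin=20556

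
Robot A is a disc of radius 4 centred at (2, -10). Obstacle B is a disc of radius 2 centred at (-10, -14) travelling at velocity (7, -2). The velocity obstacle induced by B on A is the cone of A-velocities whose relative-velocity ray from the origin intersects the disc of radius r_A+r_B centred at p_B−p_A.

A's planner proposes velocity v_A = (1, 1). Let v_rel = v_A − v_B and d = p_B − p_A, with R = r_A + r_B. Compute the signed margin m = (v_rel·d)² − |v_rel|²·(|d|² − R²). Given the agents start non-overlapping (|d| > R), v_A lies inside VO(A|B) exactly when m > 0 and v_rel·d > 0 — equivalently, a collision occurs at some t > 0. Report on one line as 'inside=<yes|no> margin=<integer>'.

d = (-12, -4),  |d|² = 160;  R = 4+2 = 6,  c = 160−6² = 124
v_rel = (-6, 3),  |v_rel|² = 45;  v_rel·d = (-6)·(-12) + (3)·(-4) = 60
45·t² − 120·t + 124 = 0  ⇒  m = 60² − 45·124 = -1980
m = -1980 < 0,  v_rel·d = 60 > 0  ⇒  outside

inside=no margin=-1980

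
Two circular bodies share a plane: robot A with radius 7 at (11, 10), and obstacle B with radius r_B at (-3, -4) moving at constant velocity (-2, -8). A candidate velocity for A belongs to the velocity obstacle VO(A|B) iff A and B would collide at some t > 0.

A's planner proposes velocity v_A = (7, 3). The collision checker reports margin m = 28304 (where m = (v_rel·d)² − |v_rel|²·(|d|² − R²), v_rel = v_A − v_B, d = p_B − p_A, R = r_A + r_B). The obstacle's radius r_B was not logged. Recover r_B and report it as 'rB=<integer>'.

m = 28304
d = (-14, -14);  v_rel = (9, 11),  |v_rel|² = 202
v_rel×d = (9)·(-14) − (11)·(-14) = 28
since m = R²·202 − 28²:  R² = (784 + 28304) / 202 = 144
R = √144 = 12  ⇒  r_B = 12 − 7 = 5

rB=5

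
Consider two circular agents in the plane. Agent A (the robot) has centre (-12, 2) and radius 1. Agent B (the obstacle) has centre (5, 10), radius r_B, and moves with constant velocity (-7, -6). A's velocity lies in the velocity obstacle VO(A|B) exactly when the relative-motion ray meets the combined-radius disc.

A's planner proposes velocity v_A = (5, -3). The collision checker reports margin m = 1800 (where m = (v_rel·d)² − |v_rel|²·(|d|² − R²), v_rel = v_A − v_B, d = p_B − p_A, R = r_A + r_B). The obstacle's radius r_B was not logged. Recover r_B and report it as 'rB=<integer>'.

m = 1800
d = (17, 8);  v_rel = (12, 3),  |v_rel|² = 153
v_rel×d = (12)·(8) − (3)·(17) = 45
since m = R²·153 − 45²:  R² = (2025 + 1800) / 153 = 25
R = √25 = 5  ⇒  r_B = 5 − 1 = 4

rB=4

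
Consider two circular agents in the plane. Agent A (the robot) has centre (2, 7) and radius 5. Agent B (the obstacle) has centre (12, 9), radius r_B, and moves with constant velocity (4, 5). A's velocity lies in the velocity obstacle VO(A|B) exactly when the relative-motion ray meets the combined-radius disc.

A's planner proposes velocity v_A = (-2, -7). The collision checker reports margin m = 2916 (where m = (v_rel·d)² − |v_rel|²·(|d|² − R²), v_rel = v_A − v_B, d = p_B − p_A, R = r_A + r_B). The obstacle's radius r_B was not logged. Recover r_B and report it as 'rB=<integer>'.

m = 2916
d = (10, 2);  v_rel = (-6, -12),  |v_rel|² = 180
v_rel×d = (-6)·(2) − (-12)·(10) = 108
since m = R²·180 − 108²:  R² = (11664 + 2916) / 180 = 81
R = √81 = 9  ⇒  r_B = 9 − 5 = 4

rB=4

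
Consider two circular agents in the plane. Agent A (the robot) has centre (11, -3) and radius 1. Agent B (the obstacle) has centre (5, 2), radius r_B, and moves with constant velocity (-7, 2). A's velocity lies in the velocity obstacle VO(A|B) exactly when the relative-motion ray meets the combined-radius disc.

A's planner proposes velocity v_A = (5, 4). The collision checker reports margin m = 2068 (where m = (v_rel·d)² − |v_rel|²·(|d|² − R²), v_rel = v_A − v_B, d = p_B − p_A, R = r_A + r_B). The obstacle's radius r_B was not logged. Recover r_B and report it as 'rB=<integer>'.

m = 2068
d = (-6, 5);  v_rel = (12, 2),  |v_rel|² = 148
v_rel×d = (12)·(5) − (2)·(-6) = 72
since m = R²·148 − 72²:  R² = (5184 + 2068) / 148 = 49
R = √49 = 7  ⇒  r_B = 7 − 1 = 6

rB=6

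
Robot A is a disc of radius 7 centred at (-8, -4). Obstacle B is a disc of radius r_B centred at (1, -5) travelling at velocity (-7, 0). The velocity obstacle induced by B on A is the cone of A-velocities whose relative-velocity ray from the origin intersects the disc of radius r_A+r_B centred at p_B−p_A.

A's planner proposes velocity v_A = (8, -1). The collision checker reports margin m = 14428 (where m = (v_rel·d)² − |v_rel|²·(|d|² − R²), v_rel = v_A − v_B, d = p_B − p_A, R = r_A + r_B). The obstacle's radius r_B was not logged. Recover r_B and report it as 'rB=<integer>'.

m = 14428
d = (9, -1);  v_rel = (15, -1),  |v_rel|² = 226
v_rel×d = (15)·(-1) − (-1)·(9) = -6
since m = R²·226 − (-6)²:  R² = (36 + 14428) / 226 = 64
R = √64 = 8  ⇒  r_B = 8 − 7 = 1

rB=1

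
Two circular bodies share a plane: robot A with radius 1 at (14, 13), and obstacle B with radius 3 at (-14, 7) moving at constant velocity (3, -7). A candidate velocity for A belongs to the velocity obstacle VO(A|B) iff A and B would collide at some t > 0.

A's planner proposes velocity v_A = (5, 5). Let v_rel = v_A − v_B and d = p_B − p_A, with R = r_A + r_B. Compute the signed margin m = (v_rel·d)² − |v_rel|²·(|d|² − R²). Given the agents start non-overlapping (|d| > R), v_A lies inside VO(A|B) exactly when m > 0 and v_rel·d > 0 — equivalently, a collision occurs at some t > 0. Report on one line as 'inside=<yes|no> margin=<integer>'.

d = (-28, -6),  |d|² = 820;  R = 1+3 = 4,  c = 820−4² = 804
v_rel = (2, 12),  |v_rel|² = 148;  v_rel·d = (2)·(-28) + (12)·(-6) = -128
148·t² + 256·t + 804 = 0  ⇒  m = (-128)² − 148·804 = -102608
m = -102608 < 0,  v_rel·d = -128 < 0  ⇒  outside

inside=no margin=-102608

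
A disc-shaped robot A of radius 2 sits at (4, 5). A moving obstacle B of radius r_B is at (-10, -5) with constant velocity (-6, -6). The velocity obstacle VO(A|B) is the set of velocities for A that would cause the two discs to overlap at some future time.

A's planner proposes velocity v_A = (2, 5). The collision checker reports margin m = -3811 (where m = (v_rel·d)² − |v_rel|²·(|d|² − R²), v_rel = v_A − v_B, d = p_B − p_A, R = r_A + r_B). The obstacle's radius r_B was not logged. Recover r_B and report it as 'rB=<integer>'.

m = -3811
d = (-14, -10);  v_rel = (8, 11),  |v_rel|² = 185
v_rel×d = (8)·(-10) − (11)·(-14) = 74
since m = R²·185 − 74²:  R² = (5476 + -3811) / 185 = 9
R = √9 = 3  ⇒  r_B = 3 − 2 = 1

rB=1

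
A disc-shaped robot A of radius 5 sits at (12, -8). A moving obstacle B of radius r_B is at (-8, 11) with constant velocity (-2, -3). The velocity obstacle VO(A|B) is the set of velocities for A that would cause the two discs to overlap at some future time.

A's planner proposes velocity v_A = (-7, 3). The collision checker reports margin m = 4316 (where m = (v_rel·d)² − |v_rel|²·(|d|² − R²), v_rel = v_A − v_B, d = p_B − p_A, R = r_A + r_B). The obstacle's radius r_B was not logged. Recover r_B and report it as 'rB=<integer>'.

m = 4316
d = (-20, 19);  v_rel = (-5, 6),  |v_rel|² = 61
v_rel×d = (-5)·(19) − (6)·(-20) = 25
since m = R²·61 − 25²:  R² = (625 + 4316) / 61 = 81
R = √81 = 9  ⇒  r_B = 9 − 5 = 4

rB=4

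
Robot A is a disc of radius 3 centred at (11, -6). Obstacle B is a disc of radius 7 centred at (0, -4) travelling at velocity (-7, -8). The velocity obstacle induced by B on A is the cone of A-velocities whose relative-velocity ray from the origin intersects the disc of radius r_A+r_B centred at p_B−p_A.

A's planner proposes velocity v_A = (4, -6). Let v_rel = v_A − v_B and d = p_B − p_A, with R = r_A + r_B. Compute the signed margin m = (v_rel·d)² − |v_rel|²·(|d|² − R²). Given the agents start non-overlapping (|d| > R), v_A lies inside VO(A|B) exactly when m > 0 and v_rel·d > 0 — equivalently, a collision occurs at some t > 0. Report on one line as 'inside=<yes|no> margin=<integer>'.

d = (-11, 2),  |d|² = 125;  R = 3+7 = 10,  c = 125−10² = 25
v_rel = (11, 2),  |v_rel|² = 125;  v_rel·d = (11)·(-11) + (2)·(2) = -117
125·t² + 234·t + 25 = 0  ⇒  m = (-117)² − 125·25 = 10564
m = 10564 > 0,  v_rel·d = -117 < 0  ⇒  outside

inside=no margin=10564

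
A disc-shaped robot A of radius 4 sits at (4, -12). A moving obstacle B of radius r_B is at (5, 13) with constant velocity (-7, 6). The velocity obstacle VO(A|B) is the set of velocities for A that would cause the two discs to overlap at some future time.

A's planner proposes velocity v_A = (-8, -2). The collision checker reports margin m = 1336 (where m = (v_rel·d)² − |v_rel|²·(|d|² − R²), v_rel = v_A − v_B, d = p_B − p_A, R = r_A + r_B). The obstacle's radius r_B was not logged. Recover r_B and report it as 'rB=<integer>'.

m = 1336
d = (1, 25);  v_rel = (-1, -8),  |v_rel|² = 65
v_rel×d = (-1)·(25) − (-8)·(1) = -17
since m = R²·65 − (-17)²:  R² = (289 + 1336) / 65 = 25
R = √25 = 5  ⇒  r_B = 5 − 4 = 1

rB=1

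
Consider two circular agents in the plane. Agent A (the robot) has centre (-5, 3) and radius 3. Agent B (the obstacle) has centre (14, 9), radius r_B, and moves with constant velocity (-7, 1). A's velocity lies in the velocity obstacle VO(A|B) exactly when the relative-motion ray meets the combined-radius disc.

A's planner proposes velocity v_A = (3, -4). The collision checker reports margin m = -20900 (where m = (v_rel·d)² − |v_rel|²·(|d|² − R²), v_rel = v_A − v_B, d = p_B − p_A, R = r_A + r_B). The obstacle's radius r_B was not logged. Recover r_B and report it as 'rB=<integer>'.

m = -20900
d = (19, 6);  v_rel = (10, -5),  |v_rel|² = 125
v_rel×d = (10)·(6) − (-5)·(19) = 155
since m = R²·125 − 155²:  R² = (24025 + -20900) / 125 = 25
R = √25 = 5  ⇒  r_B = 5 − 3 = 2

rB=2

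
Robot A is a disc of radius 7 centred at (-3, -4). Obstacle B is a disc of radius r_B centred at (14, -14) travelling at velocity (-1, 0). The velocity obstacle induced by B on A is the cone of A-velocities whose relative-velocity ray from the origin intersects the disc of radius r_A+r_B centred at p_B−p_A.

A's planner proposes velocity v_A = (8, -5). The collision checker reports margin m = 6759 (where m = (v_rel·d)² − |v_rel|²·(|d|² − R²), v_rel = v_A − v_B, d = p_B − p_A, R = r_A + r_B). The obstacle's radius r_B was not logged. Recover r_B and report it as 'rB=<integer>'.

m = 6759
d = (17, -10);  v_rel = (9, -5),  |v_rel|² = 106
v_rel×d = (9)·(-10) − (-5)·(17) = -5
since m = R²·106 − (-5)²:  R² = (25 + 6759) / 106 = 64
R = √64 = 8  ⇒  r_B = 8 − 7 = 1

rB=1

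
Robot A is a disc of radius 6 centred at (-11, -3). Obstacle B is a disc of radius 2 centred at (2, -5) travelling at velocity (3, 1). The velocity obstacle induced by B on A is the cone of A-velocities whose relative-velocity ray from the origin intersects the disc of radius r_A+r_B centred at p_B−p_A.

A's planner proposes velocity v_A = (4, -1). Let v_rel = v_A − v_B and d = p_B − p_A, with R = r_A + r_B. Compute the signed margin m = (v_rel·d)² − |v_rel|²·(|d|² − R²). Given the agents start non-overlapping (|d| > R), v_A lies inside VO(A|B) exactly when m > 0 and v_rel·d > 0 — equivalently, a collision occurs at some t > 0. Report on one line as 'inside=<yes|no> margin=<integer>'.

d = (13, -2),  |d|² = 173;  R = 6+2 = 8,  c = 173−8² = 109
v_rel = (1, -2),  |v_rel|² = 5;  v_rel·d = (1)·(13) + (-2)·(-2) = 17
5·t² − 34·t + 109 = 0  ⇒  m = 17² − 5·109 = -256
m = -256 < 0,  v_rel·d = 17 > 0  ⇒  outside

inside=no margin=-256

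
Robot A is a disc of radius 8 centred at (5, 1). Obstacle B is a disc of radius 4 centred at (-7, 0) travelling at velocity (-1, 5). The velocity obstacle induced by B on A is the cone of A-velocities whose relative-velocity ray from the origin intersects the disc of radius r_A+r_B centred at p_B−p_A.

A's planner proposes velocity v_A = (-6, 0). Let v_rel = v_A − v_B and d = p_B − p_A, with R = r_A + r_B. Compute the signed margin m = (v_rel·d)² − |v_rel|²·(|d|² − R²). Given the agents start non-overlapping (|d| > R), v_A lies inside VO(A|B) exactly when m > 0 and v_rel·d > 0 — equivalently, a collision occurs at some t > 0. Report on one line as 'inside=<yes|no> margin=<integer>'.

d = (-12, -1),  |d|² = 145;  R = 8+4 = 12,  c = 145−12² = 1
v_rel = (-5, -5),  |v_rel|² = 50;  v_rel·d = (-5)·(-12) + (-5)·(-1) = 65
50·t² − 130·t + 1 = 0  ⇒  m = 65² − 50·1 = 4175
m = 4175 > 0,  v_rel·d = 65 > 0  ⇒  inside

inside=yes margin=4175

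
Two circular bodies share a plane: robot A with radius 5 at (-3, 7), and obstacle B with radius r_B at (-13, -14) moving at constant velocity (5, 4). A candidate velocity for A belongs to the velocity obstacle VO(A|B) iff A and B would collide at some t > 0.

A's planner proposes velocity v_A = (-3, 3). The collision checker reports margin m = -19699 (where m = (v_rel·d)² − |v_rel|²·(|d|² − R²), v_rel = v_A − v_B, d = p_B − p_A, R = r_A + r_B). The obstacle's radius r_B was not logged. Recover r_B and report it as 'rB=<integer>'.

m = -19699
d = (-10, -21);  v_rel = (-8, -1),  |v_rel|² = 65
v_rel×d = (-8)·(-21) − (-1)·(-10) = 158
since m = R²·65 − 158²:  R² = (24964 + -19699) / 65 = 81
R = √81 = 9  ⇒  r_B = 9 − 5 = 4

rB=4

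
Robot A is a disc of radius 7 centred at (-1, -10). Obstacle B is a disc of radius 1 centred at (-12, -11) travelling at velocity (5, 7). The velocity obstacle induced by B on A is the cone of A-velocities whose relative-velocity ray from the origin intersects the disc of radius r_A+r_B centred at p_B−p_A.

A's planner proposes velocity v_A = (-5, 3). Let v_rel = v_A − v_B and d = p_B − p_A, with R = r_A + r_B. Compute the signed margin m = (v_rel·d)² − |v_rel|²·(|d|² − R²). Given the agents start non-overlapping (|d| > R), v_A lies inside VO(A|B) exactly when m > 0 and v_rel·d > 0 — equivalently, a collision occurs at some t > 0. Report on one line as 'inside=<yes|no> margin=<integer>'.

d = (-11, -1),  |d|² = 122;  R = 7+1 = 8,  c = 122−8² = 58
v_rel = (-10, -4),  |v_rel|² = 116;  v_rel·d = (-10)·(-11) + (-4)·(-1) = 114
116·t² − 228·t + 58 = 0  ⇒  m = 114² − 116·58 = 6268
m = 6268 > 0,  v_rel·d = 114 > 0  ⇒  inside

inside=yes margin=6268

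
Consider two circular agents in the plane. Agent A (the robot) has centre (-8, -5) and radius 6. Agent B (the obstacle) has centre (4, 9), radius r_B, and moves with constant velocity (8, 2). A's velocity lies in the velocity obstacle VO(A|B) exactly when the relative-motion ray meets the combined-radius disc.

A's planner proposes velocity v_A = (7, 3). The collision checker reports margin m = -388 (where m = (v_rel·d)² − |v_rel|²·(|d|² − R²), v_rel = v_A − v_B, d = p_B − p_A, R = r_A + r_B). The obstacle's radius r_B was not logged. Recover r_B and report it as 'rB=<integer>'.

m = -388
d = (12, 14);  v_rel = (-1, 1),  |v_rel|² = 2
v_rel×d = (-1)·(14) − (1)·(12) = -26
since m = R²·2 − (-26)²:  R² = (676 + -388) / 2 = 144
R = √144 = 12  ⇒  r_B = 12 − 6 = 6

rB=6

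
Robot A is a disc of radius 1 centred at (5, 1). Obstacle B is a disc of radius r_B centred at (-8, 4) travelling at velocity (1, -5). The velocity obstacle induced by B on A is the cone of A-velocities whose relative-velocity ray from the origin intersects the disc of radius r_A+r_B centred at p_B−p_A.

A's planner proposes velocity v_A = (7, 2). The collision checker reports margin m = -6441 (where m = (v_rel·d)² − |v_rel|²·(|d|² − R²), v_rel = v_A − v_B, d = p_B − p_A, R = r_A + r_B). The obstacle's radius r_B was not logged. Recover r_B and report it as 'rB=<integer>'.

m = -6441
d = (-13, 3);  v_rel = (6, 7),  |v_rel|² = 85
v_rel×d = (6)·(3) − (7)·(-13) = 109
since m = R²·85 − 109²:  R² = (11881 + -6441) / 85 = 64
R = √64 = 8  ⇒  r_B = 8 − 1 = 7

rB=7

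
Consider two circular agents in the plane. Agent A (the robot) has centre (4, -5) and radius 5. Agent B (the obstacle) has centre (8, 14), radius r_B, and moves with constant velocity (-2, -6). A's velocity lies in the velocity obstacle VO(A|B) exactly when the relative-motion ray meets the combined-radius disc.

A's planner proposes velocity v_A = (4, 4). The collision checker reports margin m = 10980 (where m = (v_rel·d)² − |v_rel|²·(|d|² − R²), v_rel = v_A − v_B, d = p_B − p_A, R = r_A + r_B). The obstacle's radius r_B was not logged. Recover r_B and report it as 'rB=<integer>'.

m = 10980
d = (4, 19);  v_rel = (6, 10),  |v_rel|² = 136
v_rel×d = (6)·(19) − (10)·(4) = 74
since m = R²·136 − 74²:  R² = (5476 + 10980) / 136 = 121
R = √121 = 11  ⇒  r_B = 11 − 5 = 6

rB=6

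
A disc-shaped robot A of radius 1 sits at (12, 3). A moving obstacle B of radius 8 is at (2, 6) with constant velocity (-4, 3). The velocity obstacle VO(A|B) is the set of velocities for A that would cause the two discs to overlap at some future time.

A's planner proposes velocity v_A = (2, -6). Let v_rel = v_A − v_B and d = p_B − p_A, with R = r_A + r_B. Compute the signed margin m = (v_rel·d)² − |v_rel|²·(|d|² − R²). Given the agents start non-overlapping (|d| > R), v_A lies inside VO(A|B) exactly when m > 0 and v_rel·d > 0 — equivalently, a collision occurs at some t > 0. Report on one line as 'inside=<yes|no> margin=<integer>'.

d = (-10, 3),  |d|² = 109;  R = 1+8 = 9,  c = 109−9² = 28
v_rel = (6, -9),  |v_rel|² = 117;  v_rel·d = (6)·(-10) + (-9)·(3) = -87
117·t² + 174·t + 28 = 0  ⇒  m = (-87)² − 117·28 = 4293
m = 4293 > 0,  v_rel·d = -87 < 0  ⇒  outside

inside=no margin=4293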